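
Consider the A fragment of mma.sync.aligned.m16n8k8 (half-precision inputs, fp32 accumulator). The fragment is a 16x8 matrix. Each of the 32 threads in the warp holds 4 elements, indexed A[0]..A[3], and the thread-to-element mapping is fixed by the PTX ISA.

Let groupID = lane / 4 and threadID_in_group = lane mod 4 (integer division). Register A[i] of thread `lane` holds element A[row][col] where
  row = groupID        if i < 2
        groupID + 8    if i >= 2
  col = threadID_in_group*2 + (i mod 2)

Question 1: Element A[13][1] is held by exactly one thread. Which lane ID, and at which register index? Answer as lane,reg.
20,3

r:13=>grp=5,rB=1  c:1=>tig=0,lo=1
L=5*4+0=20  i=1*2+1=3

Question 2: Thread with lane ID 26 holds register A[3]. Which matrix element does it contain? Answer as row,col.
14,5

lane 26->26/4=6, 26 mod 4=2
i=3  r:6+8->14  c:2·2+1->5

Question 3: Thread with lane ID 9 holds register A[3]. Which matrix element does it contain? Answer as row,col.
lane 9→9/4=2, 9 mod 4=1
i=3  r:2+8→10  c:2·1+1→3

10,3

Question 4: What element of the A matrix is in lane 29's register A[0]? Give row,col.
L=29→G=29>>2=7, T=29&3=1
[0]→row 7+0=7  col 1·2+0=2

7,2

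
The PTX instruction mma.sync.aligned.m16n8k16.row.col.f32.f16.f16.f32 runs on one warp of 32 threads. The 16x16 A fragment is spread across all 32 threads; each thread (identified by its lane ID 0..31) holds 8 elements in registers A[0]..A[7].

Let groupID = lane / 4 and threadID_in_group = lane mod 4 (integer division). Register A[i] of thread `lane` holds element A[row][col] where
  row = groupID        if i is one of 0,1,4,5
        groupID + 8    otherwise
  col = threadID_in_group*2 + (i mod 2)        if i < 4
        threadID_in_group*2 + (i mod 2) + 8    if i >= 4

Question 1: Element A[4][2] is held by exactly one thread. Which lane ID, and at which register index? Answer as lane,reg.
17,0

r: 4->gid=4,r8=0  c: 2->c8=0,tid=1,i&1=0
L=4*4+1=17  i=0*4+0*2+0=0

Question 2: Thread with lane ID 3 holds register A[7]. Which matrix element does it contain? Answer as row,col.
8,15

lane 3⇒3/4=0, 3 mod 4=3
i=7  r:0+8⇒8  c:2·3+1+8⇒15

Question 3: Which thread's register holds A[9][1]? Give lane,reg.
r=9→G=1,rhi=1  c=1→chi=0,T=0,p=1
L=1*4+0=4  i=0*4+1*2+1=3

4,3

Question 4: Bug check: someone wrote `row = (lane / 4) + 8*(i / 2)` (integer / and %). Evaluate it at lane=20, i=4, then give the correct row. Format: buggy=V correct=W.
`(lane / 4) + 8*(i / 2)`[20,4]⇒21
L=20⇒gr=20>>2=5, th=20&3=0
[4]⇒row 5+0=5  col 0·2+0+8=8
row: 21 vs 5

buggy=21 correct=5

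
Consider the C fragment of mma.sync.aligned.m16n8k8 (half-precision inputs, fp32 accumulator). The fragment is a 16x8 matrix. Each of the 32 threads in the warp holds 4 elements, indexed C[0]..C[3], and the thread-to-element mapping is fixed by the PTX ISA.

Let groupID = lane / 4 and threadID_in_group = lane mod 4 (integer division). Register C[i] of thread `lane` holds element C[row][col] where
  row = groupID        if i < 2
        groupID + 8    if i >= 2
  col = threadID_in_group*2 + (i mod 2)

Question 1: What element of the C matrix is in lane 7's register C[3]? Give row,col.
lane 7->7/4=1, 7 mod 4=3
i=3  r:1+8->9  c:2·3+1->7

9,7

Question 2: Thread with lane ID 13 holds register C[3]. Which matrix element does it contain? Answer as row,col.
13: gid=3,tid=1
[3] (3+8,1*2+1) = (11,3)

11,3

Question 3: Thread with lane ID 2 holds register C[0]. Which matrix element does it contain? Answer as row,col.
0,4

lane 2: grp=0 (2/4), tig=2 (2%4)
i=0: r=0+0=0, c=2*2+0=4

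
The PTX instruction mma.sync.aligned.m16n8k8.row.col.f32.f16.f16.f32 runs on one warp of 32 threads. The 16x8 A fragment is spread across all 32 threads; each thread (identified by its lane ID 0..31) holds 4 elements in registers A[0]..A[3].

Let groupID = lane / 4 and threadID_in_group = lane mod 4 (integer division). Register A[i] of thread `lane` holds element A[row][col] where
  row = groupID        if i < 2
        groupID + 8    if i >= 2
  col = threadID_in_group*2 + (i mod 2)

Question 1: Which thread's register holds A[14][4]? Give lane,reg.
26,2

r: 14->gid=6,r8=1  c: 4->tid=2,i&1=0
L=6*4+2=26  i=1*2+0=2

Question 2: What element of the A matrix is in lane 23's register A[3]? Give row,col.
23: G=5,T=3
[3] (5+8,3*2+1) = (13,7)

13,7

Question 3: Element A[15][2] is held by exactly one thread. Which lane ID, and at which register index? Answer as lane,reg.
29,2

r=15→G=7,rhi=1  c=2→T=1,p=0
L=7*4+1=29  i=1*2+0=2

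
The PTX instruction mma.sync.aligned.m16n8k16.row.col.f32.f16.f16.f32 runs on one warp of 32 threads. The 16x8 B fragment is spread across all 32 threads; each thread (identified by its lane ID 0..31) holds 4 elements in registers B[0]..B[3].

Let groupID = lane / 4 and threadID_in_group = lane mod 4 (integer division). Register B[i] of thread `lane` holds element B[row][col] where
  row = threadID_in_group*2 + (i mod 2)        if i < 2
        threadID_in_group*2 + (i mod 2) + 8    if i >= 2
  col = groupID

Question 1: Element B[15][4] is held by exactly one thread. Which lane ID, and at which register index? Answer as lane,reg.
c: 4->gid=4  r: 15->r8=1,tid=3,i&1=1
L=4*4+3=19  i=1*2+1=3

19,3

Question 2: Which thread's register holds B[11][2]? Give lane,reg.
c=2->g=2  r=11->rb=1,t=1,b0=1
L=2*4+1=9  i=1*2+1=3

9,3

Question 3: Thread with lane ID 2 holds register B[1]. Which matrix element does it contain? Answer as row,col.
5,0

lane 2->2/4=0, 2 mod 4=2
i=1  r:2·2+1+0->5  c:0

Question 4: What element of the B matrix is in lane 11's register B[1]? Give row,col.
7,2

11: gid=2,tid=3
[1] (3*2+1+0,2) = (7,2)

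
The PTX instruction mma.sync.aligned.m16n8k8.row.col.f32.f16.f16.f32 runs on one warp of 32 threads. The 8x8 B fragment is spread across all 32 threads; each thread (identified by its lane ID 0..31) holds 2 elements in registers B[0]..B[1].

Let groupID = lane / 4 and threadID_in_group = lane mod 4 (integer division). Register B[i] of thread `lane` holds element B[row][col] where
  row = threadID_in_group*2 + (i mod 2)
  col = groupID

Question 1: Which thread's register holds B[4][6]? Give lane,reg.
c=6->g=6  r=4->t=2,b0=0
L=6*4+2=26  i=0=0

26,0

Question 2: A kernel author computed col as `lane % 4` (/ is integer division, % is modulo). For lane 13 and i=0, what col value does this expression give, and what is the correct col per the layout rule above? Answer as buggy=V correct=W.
buggy=1 correct=3

`lane % 4`[13,0]->1
lane 13->13/4=3, 13 mod 4=1
i=0  r:2·1+0->2  c:3
col: 1 vs 3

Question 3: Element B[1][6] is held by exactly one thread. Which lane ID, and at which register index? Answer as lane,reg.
24,1

c=6->g=6  r=1->t=0,b0=1
L=6*4+0=24  i=1=1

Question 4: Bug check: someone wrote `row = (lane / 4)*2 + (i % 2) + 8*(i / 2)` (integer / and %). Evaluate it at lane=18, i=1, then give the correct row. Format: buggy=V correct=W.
`(lane / 4)*2 + (i % 2) + 8*(i / 2)`[18,1]->9
L=18->g=18>>2=4, t=18&3=2
[1]->row 2·2+1=5  col g=4
row: 9 vs 5

buggy=9 correct=5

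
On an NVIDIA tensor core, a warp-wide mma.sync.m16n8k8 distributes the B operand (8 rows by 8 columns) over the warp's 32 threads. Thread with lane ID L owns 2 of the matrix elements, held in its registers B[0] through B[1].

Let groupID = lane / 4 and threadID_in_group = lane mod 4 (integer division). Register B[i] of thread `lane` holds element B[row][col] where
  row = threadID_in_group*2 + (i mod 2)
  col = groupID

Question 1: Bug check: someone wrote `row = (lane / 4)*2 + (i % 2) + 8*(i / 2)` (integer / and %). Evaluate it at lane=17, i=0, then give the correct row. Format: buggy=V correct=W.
buggy=8 correct=2

`(lane / 4)*2 + (i % 2) + 8*(i / 2)`[17,0]->8
L=17->g=17>>2=4, t=17&3=1
[0]->row 1·2+0=2  col g=4
row: 8 vs 2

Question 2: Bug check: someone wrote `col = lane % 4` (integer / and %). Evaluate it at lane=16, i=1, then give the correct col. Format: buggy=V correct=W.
buggy=0 correct=4

`lane % 4`[16,1]->0
L=16->g=16>>2=4, t=16&3=0
[1]->row 0·2+1=1  col g=4
col: 0 vs 4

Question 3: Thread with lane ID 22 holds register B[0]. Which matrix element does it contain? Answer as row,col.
4,5

L=22->gid=22>>2=5, tid=22&3=2
[0]->row 2·2+0=4  col gid=5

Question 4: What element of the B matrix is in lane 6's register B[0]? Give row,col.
6: gr=1,th=2
[0] (2*2+0,1) = (4,1)

4,1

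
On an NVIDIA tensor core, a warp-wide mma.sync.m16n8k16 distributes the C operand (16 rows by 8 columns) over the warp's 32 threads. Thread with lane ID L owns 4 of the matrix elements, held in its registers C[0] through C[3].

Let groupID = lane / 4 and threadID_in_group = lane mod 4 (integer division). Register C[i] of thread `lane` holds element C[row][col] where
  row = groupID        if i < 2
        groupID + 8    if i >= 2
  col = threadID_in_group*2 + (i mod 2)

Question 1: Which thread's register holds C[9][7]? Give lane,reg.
r=9⇒gr=1,Rb=1  c=7⇒th=3,odd=1
L=1*4+3=7  i=1*2+1=3

7,3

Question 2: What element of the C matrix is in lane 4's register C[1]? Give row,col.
lane 4: G=1 (4/4), T=0 (4%4)
i=1: r=1+0=1, c=0*2+1=1

1,1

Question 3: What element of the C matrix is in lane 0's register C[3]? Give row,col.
0: grp=0,tig=0
[3] (0+8,0*2+1) = (8,1)

8,1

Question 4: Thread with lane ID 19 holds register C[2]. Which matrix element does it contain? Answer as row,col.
L=19->g=19>>2=4, t=19&3=3
[2]->row 4+8=12  col 3·2+0=6

12,6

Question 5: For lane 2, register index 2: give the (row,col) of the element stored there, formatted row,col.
lane 2: g=0 (2/4), t=2 (2%4)
i=2: r=0+8=8, c=2*2+0=4

8,4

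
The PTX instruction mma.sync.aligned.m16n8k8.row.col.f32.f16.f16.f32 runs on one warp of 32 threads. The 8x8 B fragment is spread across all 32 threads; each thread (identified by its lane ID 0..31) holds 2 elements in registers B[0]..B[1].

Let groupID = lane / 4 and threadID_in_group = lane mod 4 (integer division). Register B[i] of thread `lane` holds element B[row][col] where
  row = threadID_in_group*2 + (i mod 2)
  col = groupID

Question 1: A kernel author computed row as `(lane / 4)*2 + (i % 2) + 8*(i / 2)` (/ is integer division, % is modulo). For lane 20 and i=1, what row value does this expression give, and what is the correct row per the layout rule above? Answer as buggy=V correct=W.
`(lane / 4)*2 + (i % 2) + 8*(i / 2)`[20,1]->11
20: gid=5,tid=0
[1] (0*2+1,5) = (1,5)
row: 11 vs 1

buggy=11 correct=1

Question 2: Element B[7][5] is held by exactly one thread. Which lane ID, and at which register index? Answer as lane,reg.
c:5=>grp=5  r:7=>tig=3,lo=1
L=5*4+3=23  i=1=1

23,1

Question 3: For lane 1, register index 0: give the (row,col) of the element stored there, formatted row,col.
2,0

L=1⇒gr=1>>2=0, th=1&3=1
[0]⇒row 1·2+0=2  col gr=0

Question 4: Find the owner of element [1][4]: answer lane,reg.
c:4=>grp=4  r:1=>tig=0,lo=1
L=4*4+0=16  i=1=1

16,1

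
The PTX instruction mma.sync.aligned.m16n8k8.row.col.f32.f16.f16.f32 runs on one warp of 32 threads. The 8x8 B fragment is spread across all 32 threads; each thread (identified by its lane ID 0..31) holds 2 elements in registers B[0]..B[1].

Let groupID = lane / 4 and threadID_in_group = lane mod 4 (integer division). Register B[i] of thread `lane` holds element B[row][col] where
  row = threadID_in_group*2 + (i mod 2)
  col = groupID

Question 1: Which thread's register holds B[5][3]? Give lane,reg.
14,1

c=3→G=3  r=5→T=2,p=1
L=3*4+2=14  i=1=1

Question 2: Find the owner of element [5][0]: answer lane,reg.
c:0=>grp=0  r:5=>tig=2,lo=1
L=0*4+2=2  i=1=1

2,1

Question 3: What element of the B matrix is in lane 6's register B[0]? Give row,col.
L=6->g=6>>2=1, t=6&3=2
[0]->row 2·2+0=4  col g=1

4,1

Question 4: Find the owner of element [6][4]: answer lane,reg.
c: 4->gid=4  r: 6->tid=3,i&1=0
L=4*4+3=19  i=0=0

19,0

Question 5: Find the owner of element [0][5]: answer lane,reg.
20,0

c:5=>grp=5  r:0=>tig=0,lo=0
L=5*4+0=20  i=0=0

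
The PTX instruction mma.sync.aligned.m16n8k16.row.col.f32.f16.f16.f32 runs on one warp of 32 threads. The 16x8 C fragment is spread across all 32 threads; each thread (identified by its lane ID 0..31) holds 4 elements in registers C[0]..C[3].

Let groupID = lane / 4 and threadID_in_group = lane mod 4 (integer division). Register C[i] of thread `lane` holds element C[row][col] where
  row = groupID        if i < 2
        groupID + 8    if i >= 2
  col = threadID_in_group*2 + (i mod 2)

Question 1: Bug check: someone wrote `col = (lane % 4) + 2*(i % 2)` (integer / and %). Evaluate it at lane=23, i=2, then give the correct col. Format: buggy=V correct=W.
buggy=3 correct=6

`(lane % 4) + 2*(i % 2)`[23,2]⇒3
lane 23⇒23/4=5, 23 mod 4=3
i=2  r:5+8⇒13  c:2·3+0⇒6
col: 3 vs 6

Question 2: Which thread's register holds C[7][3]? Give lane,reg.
29,1

r: 7->gid=7,r8=0  c: 3->tid=1,i&1=1
L=7*4+1=29  i=0*2+1=1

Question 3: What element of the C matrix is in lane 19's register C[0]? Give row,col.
4,6

L=19=>grp=19>>2=4, tig=19&3=3
[0]=>row 4+0=4  col 3·2+0=6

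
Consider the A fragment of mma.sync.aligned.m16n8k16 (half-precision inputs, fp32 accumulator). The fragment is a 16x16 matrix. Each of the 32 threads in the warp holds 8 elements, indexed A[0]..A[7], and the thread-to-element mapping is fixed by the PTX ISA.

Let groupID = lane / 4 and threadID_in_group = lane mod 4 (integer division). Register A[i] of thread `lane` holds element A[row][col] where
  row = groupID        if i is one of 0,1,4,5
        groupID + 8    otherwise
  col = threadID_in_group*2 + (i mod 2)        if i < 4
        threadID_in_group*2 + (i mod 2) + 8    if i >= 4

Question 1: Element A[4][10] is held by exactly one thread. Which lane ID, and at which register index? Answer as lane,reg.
17,4

r=4⇒gr=4,Rb=0  c=10⇒Cb=1,th=1,odd=0
L=4*4+1=17  i=1*4+0*2+0=4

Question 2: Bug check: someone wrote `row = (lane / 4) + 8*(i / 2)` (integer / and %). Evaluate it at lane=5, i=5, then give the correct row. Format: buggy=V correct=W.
buggy=17 correct=1

`(lane / 4) + 8*(i / 2)`[5,5]=>17
lane 5=>5/4=1, 5 mod 4=1
i=5  r:1+0=>1  c:2·1+1+8=>11
row: 17 vs 1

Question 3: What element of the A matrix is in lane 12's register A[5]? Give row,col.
12: gid=3,tid=0
[5] (3+0,0*2+1+8) = (3,9)

3,9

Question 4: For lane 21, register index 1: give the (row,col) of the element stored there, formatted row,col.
lane 21: grp=5 (21/4), tig=1 (21%4)
i=1: r=5+0=5, c=1*2+1+0=3

5,3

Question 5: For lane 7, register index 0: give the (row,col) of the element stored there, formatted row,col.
1,6

L=7→G=7>>2=1, T=7&3=3
[0]→row 1+0=1  col 3·2+0+0=6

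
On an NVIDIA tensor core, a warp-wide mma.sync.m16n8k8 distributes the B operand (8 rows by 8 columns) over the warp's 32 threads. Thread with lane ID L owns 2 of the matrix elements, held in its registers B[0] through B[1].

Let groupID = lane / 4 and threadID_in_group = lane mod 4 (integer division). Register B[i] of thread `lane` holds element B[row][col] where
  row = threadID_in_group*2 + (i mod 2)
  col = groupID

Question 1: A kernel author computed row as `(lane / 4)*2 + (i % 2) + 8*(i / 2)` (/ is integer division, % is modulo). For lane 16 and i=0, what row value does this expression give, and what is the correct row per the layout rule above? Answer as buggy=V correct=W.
`(lane / 4)*2 + (i % 2) + 8*(i / 2)`[16,0]⇒8
lane 16⇒16/4=4, 16 mod 4=0
i=0  r:2·0+0⇒0  c:4
row: 8 vs 0

buggy=8 correct=0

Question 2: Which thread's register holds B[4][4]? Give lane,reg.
18,0

c:4=>grp=4  r:4=>tig=2,lo=0
L=4*4+2=18  i=0=0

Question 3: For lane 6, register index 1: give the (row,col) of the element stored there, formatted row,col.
lane 6->6/4=1, 6 mod 4=2
i=1  r:2·2+1->5  c:1

5,1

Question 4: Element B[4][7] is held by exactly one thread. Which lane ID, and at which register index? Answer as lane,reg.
30,0

c=7→G=7  r=4→T=2,p=0
L=7*4+2=30  i=0=0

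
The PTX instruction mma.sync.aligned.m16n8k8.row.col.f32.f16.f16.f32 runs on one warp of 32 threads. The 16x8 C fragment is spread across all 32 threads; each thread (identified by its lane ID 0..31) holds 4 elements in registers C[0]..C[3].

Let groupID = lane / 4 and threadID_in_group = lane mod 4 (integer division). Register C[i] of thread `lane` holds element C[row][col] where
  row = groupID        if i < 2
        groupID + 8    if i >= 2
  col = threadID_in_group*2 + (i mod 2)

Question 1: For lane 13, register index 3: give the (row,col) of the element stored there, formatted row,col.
11,3

L=13->gid=13>>2=3, tid=13&3=1
[3]->row 3+8=11  col 1·2+1=3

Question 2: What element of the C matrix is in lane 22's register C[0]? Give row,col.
lane 22: grp=5 (22/4), tig=2 (22%4)
i=0: r=5+0=5, c=2*2+0=4

5,4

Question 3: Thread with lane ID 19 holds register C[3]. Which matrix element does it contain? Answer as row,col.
lane 19->19/4=4, 19 mod 4=3
i=3  r:4+8->12  c:2·3+1->7

12,7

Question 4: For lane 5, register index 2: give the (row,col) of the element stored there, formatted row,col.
5: grp=1,tig=1
[2] (1+8,1*2+0) = (9,2)

9,2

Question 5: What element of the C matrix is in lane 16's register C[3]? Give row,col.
12,1

lane 16⇒16/4=4, 16 mod 4=0
i=3  r:4+8⇒12  c:2·0+1⇒1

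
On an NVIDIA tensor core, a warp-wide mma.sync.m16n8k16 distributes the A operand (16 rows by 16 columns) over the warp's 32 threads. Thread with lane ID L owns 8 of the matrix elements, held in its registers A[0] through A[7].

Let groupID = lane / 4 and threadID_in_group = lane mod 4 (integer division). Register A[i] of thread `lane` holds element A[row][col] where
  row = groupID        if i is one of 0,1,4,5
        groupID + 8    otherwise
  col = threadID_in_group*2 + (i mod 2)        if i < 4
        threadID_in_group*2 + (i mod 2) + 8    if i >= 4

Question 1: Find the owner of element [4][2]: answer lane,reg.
17,0

r=4->g=4,rb=0  c=2->cb=0,t=1,b0=0
L=4*4+1=17  i=0*4+0*2+0=0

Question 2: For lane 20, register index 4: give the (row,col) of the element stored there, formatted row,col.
lane 20: gr=5 (20/4), th=0 (20%4)
i=4: r=5+0=5, c=0*2+0+8=8

5,8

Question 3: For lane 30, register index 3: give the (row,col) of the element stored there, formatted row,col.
15,5

lane 30=>30/4=7, 30 mod 4=2
i=3  r:7+8=>15  c:2·2+1+0=>5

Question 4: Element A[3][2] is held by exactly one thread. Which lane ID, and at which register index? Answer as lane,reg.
13,0

r=3→G=3,rhi=0  c=2→chi=0,T=1,p=0
L=3*4+1=13  i=0*4+0*2+0=0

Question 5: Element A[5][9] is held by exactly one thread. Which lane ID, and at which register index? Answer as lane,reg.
r=5→G=5,rhi=0  c=9→chi=1,T=0,p=1
L=5*4+0=20  i=1*4+0*2+1=5

20,5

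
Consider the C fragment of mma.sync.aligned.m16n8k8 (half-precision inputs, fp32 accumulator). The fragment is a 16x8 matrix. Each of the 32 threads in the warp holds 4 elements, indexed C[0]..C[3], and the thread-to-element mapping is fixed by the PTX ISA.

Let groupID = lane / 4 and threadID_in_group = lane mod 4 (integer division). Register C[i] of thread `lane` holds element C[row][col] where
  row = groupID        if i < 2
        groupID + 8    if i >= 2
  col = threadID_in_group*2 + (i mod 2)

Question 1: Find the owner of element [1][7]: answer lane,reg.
r: 1->gid=1,r8=0  c: 7->tid=3,i&1=1
L=1*4+3=7  i=0*2+1=1

7,1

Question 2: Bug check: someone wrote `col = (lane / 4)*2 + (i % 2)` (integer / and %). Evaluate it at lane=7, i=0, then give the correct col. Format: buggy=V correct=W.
`(lane / 4)*2 + (i % 2)`[7,0]→2
L=7→G=7>>2=1, T=7&3=3
[0]→row 1+0=1  col 3·2+0=6
col: 2 vs 6

buggy=2 correct=6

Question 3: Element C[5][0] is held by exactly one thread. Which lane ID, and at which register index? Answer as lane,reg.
r=5->g=5,rb=0  c=0->t=0,b0=0
L=5*4+0=20  i=0*2+0=0

20,0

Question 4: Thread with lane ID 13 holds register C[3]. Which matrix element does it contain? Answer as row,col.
L=13=>grp=13>>2=3, tig=13&3=1
[3]=>row 3+8=11  col 1·2+1=3

11,3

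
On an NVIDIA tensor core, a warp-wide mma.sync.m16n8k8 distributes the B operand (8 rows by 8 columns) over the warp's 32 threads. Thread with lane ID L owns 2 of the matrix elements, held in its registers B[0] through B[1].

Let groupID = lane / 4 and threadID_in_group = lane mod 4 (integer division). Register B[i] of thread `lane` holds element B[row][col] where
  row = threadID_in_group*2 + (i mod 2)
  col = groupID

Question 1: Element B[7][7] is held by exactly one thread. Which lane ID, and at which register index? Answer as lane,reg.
31,1

c=7->g=7  r=7->t=3,b0=1
L=7*4+3=31  i=1=1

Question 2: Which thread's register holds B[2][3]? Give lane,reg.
13,0

c=3→G=3  r=2→T=1,p=0
L=3*4+1=13  i=0=0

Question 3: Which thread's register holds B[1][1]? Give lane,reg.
4,1

c=1->g=1  r=1->t=0,b0=1
L=1*4+0=4  i=1=1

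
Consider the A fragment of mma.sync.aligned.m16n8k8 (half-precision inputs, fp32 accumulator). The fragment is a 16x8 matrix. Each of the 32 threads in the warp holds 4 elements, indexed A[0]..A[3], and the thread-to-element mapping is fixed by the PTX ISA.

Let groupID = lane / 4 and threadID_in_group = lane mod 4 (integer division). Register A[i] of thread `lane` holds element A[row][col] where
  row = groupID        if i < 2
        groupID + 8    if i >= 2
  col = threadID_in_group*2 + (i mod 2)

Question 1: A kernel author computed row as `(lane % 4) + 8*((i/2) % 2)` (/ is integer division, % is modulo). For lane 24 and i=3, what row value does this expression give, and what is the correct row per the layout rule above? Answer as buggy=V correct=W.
buggy=8 correct=14

`(lane % 4) + 8*((i/2) % 2)`[24,3]=>8
24: grp=6,tig=0
[3] (6+8,0*2+1) = (14,1)
row: 8 vs 14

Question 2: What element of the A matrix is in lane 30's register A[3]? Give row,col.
15,5

lane 30⇒30/4=7, 30 mod 4=2
i=3  r:7+8⇒15  c:2·2+1⇒5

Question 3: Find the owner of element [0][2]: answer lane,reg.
r:0=>grp=0,rB=0  c:2=>tig=1,lo=0
L=0*4+1=1  i=0*2+0=0

1,0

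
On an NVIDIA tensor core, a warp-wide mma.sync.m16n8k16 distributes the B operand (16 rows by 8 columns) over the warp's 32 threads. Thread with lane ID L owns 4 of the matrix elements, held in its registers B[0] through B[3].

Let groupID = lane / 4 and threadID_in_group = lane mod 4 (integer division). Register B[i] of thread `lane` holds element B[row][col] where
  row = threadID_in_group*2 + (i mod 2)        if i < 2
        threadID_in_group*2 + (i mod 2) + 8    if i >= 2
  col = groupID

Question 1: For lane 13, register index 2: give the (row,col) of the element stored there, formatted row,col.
13: grp=3,tig=1
[2] (1*2+0+8,3) = (10,3)

10,3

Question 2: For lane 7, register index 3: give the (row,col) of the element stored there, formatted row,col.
L=7->gid=7>>2=1, tid=7&3=3
[3]->row 3·2+1+8=15  col gid=1

15,1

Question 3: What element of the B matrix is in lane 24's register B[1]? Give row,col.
1,6

lane 24: grp=6 (24/4), tig=0 (24%4)
i=1: r=0*2+1+0=1, c=grp=6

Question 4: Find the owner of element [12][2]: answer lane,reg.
c=2->g=2  r=12->rb=1,t=2,b0=0
L=2*4+2=10  i=1*2+0=2

10,2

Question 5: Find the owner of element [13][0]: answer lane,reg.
c:0=>grp=0  r:13=>rB=1,tig=2,lo=1
L=0*4+2=2  i=1*2+1=3

2,3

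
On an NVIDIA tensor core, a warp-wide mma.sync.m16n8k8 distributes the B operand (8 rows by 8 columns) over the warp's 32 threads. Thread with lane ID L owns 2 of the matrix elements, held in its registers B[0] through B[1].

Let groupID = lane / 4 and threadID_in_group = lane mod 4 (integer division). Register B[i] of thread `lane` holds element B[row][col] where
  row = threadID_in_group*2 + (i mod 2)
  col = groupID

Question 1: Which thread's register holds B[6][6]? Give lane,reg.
c=6→G=6  r=6→T=3,p=0
L=6*4+3=27  i=0=0

27,0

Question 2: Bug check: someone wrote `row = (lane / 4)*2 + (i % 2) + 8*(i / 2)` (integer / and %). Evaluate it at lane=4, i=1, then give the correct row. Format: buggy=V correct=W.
`(lane / 4)*2 + (i % 2) + 8*(i / 2)`[4,1]->3
L=4->gid=4>>2=1, tid=4&3=0
[1]->row 0·2+1=1  col gid=1
row: 3 vs 1

buggy=3 correct=1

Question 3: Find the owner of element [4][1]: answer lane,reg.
6,0

c:1=>grp=1  r:4=>tig=2,lo=0
L=1*4+2=6  i=0=0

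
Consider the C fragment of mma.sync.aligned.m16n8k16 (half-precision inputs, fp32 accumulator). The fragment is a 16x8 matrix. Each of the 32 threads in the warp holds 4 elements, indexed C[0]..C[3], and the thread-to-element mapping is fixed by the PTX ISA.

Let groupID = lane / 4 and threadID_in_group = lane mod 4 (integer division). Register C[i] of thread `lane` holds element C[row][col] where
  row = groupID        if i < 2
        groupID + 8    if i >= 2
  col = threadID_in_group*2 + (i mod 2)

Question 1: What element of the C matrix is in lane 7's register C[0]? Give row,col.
1,6

lane 7: gr=1 (7/4), th=3 (7%4)
i=0: r=1+0=1, c=3*2+0=6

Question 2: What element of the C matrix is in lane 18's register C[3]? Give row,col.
18: G=4,T=2
[3] (4+8,2*2+1) = (12,5)

12,5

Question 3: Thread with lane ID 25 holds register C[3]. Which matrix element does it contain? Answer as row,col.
L=25=>grp=25>>2=6, tig=25&3=1
[3]=>row 6+8=14  col 1·2+1=3

14,3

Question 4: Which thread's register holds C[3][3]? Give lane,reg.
r=3→G=3,rhi=0  c=3→T=1,p=1
L=3*4+1=13  i=0*2+1=1

13,1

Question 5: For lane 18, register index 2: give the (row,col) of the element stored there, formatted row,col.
lane 18: grp=4 (18/4), tig=2 (18%4)
i=2: r=4+8=12, c=2*2+0=4

12,4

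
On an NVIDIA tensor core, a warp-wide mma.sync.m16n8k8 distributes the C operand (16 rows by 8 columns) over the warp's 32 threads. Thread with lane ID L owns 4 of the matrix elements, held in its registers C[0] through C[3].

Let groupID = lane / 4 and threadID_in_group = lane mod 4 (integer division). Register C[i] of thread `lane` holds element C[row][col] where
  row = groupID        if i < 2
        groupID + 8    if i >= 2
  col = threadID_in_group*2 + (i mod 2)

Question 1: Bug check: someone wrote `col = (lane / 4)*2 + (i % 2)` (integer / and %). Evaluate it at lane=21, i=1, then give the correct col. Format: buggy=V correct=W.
buggy=11 correct=3

`(lane / 4)*2 + (i % 2)`[21,1]⇒11
21: gr=5,th=1
[1] (5+0,1*2+1) = (5,3)
col: 11 vs 3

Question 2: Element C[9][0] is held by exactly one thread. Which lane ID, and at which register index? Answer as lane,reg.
4,2

r: 9->gid=1,r8=1  c: 0->tid=0,i&1=0
L=1*4+0=4  i=1*2+0=2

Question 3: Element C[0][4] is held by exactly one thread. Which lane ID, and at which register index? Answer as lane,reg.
2,0

r:0=>grp=0,rB=0  c:4=>tig=2,lo=0
L=0*4+2=2  i=0*2+0=0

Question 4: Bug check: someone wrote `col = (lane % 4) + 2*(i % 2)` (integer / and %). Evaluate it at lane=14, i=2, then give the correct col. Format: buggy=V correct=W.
`(lane % 4) + 2*(i % 2)`[14,2]->2
lane 14->14/4=3, 14 mod 4=2
i=2  r:3+8->11  c:2·2+0->4
col: 2 vs 4

buggy=2 correct=4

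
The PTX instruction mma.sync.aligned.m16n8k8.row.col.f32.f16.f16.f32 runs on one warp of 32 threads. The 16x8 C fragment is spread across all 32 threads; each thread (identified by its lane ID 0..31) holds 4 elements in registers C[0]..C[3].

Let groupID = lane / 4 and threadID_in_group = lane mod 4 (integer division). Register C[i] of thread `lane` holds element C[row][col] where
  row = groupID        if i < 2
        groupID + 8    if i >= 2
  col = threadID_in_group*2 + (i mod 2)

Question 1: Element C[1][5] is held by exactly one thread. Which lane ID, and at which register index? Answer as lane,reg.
6,1

r=1⇒gr=1,Rb=0  c=5⇒th=2,odd=1
L=1*4+2=6  i=0*2+1=1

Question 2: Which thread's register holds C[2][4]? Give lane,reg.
r=2⇒gr=2,Rb=0  c=4⇒th=2,odd=0
L=2*4+2=10  i=0*2+0=0

10,0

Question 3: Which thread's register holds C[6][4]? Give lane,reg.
26,0

r=6⇒gr=6,Rb=0  c=4⇒th=2,odd=0
L=6*4+2=26  i=0*2+0=0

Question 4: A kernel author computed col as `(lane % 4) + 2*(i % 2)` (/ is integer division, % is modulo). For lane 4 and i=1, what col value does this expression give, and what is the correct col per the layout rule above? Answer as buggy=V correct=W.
buggy=2 correct=1

`(lane % 4) + 2*(i % 2)`[4,1]⇒2
lane 4: gr=1 (4/4), th=0 (4%4)
i=1: r=1+0=1, c=0*2+1=1
col: 2 vs 1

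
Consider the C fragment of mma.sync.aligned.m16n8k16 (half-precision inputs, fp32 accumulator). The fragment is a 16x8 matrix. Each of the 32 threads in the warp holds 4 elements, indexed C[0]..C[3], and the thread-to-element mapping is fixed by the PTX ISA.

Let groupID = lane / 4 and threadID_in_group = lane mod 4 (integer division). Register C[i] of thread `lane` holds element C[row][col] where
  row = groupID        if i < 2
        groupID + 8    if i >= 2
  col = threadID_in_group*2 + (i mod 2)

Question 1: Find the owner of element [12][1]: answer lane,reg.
r=12->g=4,rb=1  c=1->t=0,b0=1
L=4*4+0=16  i=1*2+1=3

16,3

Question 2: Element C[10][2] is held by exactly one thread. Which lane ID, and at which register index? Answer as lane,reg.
9,2

r:10=>grp=2,rB=1  c:2=>tig=1,lo=0
L=2*4+1=9  i=1*2+0=2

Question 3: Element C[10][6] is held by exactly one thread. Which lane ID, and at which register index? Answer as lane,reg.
r: 10->gid=2,r8=1  c: 6->tid=3,i&1=0
L=2*4+3=11  i=1*2+0=2

11,2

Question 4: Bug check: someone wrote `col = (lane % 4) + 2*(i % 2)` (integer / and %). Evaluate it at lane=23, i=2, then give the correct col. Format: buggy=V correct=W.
buggy=3 correct=6

`(lane % 4) + 2*(i % 2)`[23,2]->3
L=23->gid=23>>2=5, tid=23&3=3
[2]->row 5+8=13  col 3·2+0=6
col: 3 vs 6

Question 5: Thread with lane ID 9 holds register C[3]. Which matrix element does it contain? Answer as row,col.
10,3

lane 9: grp=2 (9/4), tig=1 (9%4)
i=3: r=2+8=10, c=1*2+1=3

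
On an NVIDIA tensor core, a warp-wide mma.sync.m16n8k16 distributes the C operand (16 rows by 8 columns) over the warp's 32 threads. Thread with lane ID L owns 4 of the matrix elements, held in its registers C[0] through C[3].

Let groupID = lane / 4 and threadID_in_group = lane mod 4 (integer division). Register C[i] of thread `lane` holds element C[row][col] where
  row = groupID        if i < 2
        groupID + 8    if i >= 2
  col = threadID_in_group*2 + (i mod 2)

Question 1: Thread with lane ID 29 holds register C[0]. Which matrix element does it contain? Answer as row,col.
7,2

lane 29⇒29/4=7, 29 mod 4=1
i=0  r:7+0⇒7  c:2·1+0⇒2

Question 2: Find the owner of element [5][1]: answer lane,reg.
20,1

r:5=>grp=5,rB=0  c:1=>tig=0,lo=1
L=5*4+0=20  i=0*2+1=1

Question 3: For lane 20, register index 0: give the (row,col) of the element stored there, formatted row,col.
5,0

lane 20: g=5 (20/4), t=0 (20%4)
i=0: r=5+0=5, c=0*2+0=0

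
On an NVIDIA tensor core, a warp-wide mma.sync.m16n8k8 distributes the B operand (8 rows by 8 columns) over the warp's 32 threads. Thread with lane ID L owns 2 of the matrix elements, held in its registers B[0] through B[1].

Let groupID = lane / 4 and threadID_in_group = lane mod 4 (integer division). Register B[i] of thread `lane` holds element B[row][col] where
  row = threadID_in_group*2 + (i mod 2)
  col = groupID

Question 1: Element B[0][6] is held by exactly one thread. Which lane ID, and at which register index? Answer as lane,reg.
24,0

c=6⇒gr=6  r=0⇒th=0,odd=0
L=6*4+0=24  i=0=0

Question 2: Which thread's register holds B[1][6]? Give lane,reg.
24,1

c:6=>grp=6  r:1=>tig=0,lo=1
L=6*4+0=24  i=1=1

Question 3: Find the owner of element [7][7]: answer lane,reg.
c=7⇒gr=7  r=7⇒th=3,odd=1
L=7*4+3=31  i=1=1

31,1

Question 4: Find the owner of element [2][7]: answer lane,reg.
29,0

c:7=>grp=7  r:2=>tig=1,lo=0
L=7*4+1=29  i=0=0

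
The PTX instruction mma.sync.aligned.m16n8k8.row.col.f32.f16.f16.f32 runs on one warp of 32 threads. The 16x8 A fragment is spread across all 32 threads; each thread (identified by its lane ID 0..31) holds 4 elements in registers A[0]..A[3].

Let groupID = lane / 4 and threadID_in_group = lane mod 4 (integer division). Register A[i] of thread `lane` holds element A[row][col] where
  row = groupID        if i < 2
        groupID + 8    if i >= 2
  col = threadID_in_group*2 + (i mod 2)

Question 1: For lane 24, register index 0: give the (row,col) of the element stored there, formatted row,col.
6,0

24: gr=6,th=0
[0] (6+0,0*2+0) = (6,0)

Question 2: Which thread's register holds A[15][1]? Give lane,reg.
28,3

r=15->g=7,rb=1  c=1->t=0,b0=1
L=7*4+0=28  i=1*2+1=3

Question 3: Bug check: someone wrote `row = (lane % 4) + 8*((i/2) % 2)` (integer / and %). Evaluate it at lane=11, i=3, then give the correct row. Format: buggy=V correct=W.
buggy=11 correct=10

`(lane % 4) + 8*((i/2) % 2)`[11,3]=>11
lane 11: grp=2 (11/4), tig=3 (11%4)
i=3: r=2+8=10, c=3*2+1=7
row: 11 vs 10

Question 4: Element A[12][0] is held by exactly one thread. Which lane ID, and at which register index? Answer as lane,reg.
r=12→G=4,rhi=1  c=0→T=0,p=0
L=4*4+0=16  i=1*2+0=2

16,2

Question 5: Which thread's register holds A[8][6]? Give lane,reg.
r=8->g=0,rb=1  c=6->t=3,b0=0
L=0*4+3=3  i=1*2+0=2

3,2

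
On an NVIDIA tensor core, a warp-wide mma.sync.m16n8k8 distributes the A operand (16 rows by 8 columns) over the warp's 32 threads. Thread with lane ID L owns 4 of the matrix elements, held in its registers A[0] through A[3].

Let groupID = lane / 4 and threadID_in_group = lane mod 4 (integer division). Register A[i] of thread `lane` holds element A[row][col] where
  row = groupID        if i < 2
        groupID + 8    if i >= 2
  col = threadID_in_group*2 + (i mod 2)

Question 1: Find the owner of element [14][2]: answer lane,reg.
25,2

r:14=>grp=6,rB=1  c:2=>tig=1,lo=0
L=6*4+1=25  i=1*2+0=2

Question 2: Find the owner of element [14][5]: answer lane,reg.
26,3

r:14=>grp=6,rB=1  c:5=>tig=2,lo=1
L=6*4+2=26  i=1*2+1=3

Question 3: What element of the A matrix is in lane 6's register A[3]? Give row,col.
lane 6->6/4=1, 6 mod 4=2
i=3  r:1+8->9  c:2·2+1->5

9,5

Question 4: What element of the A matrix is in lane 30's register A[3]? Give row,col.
15,5

L=30->g=30>>2=7, t=30&3=2
[3]->row 7+8=15  col 2·2+1=5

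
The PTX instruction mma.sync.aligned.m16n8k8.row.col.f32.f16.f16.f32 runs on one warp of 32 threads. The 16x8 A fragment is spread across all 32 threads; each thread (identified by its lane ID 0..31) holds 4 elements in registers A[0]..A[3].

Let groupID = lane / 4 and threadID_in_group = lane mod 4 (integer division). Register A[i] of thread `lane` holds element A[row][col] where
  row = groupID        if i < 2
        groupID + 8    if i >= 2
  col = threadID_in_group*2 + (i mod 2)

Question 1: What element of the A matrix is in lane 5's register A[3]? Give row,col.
9,3

lane 5: gid=1 (5/4), tid=1 (5%4)
i=3: r=1+8=9, c=1*2+1=3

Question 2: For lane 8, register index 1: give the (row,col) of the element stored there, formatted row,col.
L=8→G=8>>2=2, T=8&3=0
[1]→row 2+0=2  col 0·2+1=1

2,1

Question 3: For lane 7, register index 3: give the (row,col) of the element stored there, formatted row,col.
9,7

lane 7: G=1 (7/4), T=3 (7%4)
i=3: r=1+8=9, c=3*2+1=7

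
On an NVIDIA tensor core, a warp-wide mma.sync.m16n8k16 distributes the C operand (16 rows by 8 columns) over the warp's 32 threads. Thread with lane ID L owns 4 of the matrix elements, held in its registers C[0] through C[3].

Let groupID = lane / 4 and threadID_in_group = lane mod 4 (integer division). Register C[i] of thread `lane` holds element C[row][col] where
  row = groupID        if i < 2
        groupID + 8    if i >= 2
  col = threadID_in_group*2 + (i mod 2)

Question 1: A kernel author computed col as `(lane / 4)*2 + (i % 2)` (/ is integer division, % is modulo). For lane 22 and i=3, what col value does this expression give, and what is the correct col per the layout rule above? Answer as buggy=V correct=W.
buggy=11 correct=5

`(lane / 4)*2 + (i % 2)`[22,3]⇒11
lane 22: gr=5 (22/4), th=2 (22%4)
i=3: r=5+8=13, c=2*2+1=5
col: 11 vs 5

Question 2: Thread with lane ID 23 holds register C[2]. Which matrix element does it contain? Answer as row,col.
13,6

lane 23: gid=5 (23/4), tid=3 (23%4)
i=2: r=5+8=13, c=3*2+0=6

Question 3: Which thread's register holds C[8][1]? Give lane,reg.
0,3

r=8→G=0,rhi=1  c=1→T=0,p=1
L=0*4+0=0  i=1*2+1=3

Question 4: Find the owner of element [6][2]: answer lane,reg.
25,0

r=6⇒gr=6,Rb=0  c=2⇒th=1,odd=0
L=6*4+1=25  i=0*2+0=0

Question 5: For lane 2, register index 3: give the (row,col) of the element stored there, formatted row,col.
8,5

lane 2: gr=0 (2/4), th=2 (2%4)
i=3: r=0+8=8, c=2*2+1=5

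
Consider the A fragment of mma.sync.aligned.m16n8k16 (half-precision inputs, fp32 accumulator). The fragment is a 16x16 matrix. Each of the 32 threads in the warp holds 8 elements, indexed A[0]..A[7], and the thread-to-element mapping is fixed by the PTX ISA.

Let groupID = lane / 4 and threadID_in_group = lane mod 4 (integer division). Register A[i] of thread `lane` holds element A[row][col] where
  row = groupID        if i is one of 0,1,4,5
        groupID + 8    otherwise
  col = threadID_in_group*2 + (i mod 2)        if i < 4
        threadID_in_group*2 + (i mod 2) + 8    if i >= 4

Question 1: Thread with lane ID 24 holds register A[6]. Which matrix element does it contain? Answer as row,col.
14,8

24: grp=6,tig=0
[6] (6+8,0*2+0+8) = (14,8)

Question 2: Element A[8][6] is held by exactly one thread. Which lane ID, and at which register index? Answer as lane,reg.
r: 8->gid=0,r8=1  c: 6->c8=0,tid=3,i&1=0
L=0*4+3=3  i=0*4+1*2+0=2

3,2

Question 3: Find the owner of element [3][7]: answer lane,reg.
r: 3->gid=3,r8=0  c: 7->c8=0,tid=3,i&1=1
L=3*4+3=15  i=0*4+0*2+1=1

15,1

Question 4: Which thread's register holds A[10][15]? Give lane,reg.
11,7

r=10→G=2,rhi=1  c=15→chi=1,T=3,p=1
L=2*4+3=11  i=1*4+1*2+1=7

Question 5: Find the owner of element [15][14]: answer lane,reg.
31,6

r:15=>grp=7,rB=1  c:14=>cB=1,tig=3,lo=0
L=7*4+3=31  i=1*4+1*2+0=6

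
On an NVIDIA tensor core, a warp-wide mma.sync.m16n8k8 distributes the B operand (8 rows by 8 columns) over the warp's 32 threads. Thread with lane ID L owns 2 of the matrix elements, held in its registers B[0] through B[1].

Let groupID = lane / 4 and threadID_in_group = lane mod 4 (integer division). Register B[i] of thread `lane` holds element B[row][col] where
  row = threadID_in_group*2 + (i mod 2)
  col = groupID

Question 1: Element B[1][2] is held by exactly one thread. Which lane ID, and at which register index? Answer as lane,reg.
c: 2->gid=2  r: 1->tid=0,i&1=1
L=2*4+0=8  i=1=1

8,1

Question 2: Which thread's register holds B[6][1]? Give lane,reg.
7,0

c=1->g=1  r=6->t=3,b0=0
L=1*4+3=7  i=0=0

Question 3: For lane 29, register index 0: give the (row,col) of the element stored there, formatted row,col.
2,7

L=29→G=29>>2=7, T=29&3=1
[0]→row 1·2+0=2  col G=7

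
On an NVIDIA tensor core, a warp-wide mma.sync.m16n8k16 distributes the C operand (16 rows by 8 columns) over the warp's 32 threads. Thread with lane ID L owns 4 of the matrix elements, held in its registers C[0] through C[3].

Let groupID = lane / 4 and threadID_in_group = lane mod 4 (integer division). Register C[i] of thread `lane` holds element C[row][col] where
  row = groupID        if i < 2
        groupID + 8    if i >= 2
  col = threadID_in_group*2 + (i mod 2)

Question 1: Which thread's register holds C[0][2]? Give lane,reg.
1,0

r=0→G=0,rhi=0  c=2→T=1,p=0
L=0*4+1=1  i=0*2+0=0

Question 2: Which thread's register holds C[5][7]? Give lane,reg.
23,1

r: 5->gid=5,r8=0  c: 7->tid=3,i&1=1
L=5*4+3=23  i=0*2+1=1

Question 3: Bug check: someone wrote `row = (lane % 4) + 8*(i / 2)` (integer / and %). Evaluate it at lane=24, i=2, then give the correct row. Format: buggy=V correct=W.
buggy=8 correct=14

`(lane % 4) + 8*(i / 2)`[24,2]→8
lane 24: G=6 (24/4), T=0 (24%4)
i=2: r=6+8=14, c=0*2+0=0
row: 8 vs 14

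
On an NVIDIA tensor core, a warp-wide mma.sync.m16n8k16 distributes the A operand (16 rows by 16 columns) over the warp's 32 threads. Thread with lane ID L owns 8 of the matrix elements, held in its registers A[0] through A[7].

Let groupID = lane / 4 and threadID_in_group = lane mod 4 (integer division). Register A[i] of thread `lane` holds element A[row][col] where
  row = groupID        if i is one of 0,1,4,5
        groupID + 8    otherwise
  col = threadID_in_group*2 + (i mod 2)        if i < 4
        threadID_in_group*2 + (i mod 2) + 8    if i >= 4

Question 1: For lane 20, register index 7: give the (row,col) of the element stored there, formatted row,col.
13,9

lane 20=>20/4=5, 20 mod 4=0
i=7  r:5+8=>13  c:2·0+1+8=>9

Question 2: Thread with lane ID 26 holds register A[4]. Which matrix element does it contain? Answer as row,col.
6,12

26: gr=6,th=2
[4] (6+0,2*2+0+8) = (6,12)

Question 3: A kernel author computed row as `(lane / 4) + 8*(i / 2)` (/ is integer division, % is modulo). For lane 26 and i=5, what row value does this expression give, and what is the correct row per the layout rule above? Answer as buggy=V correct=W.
buggy=22 correct=6

`(lane / 4) + 8*(i / 2)`[26,5]⇒22
lane 26⇒26/4=6, 26 mod 4=2
i=5  r:6+0⇒6  c:2·2+1+8⇒13
row: 22 vs 6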